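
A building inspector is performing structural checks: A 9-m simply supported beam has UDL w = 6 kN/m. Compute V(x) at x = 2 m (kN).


R_A = w * L / 2 = 6 * 9 / 2 = 27.0 kN
V(x) = R_A - w * x = 27.0 - 6 * 2
= 15.0 kN

15.0 kN


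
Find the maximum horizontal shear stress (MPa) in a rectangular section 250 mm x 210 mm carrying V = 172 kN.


A = b * h = 250 * 210 = 52500 mm^2
V = 172 kN = 172000.0 N
tau_max = 1.5 * V / A = 1.5 * 172000.0 / 52500
= 4.9143 MPa

4.9143 MPa


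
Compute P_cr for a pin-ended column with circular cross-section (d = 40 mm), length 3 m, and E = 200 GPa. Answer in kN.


I = pi * d^4 / 64 = 125663.71 mm^4
L = 3000.0 mm
P_cr = pi^2 * E * I / L^2
= 9.8696 * 200000.0 * 125663.71 / 3000.0^2
= 27561.13 N = 27.5611 kN

27.5611 kN


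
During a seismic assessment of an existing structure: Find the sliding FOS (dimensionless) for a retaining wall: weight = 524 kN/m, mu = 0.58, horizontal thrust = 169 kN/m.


Resisting force = mu * W = 0.58 * 524 = 303.92 kN/m
FOS = Resisting / Driving = 303.92 / 169
= 1.7983 (dimensionless)

1.7983 (dimensionless)


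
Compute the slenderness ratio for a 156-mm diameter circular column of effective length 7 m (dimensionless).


Radius of gyration r = d / 4 = 156 / 4 = 39.0 mm
L_eff = 7000.0 mm
Slenderness ratio = L / r = 7000.0 / 39.0 = 179.49 (dimensionless)

179.49 (dimensionless)


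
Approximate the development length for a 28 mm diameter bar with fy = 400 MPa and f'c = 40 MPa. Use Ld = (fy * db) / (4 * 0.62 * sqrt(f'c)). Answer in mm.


Ld = (fy * db) / (4 * 0.62 * sqrt(f'c))
= (400 * 28) / (4 * 0.62 * sqrt(40))
= 11200 / 15.6849
= 714.06 mm

714.06 mm


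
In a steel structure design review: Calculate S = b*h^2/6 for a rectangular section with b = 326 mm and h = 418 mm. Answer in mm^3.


S = b * h^2 / 6
= 326 * 418^2 / 6
= 326 * 174724 / 6
= 9493337.33 mm^3

9493337.33 mm^3


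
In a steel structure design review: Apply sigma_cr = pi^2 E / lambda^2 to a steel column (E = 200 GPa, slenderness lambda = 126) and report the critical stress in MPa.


sigma_cr = pi^2 * E / lambda^2
= 9.8696 * 200000.0 / 126^2
= 9.8696 * 200000.0 / 15876
= 124.3336 MPa

124.3336 MPa


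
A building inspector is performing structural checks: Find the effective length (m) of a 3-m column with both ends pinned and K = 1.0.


L_eff = K * L
= 1.0 * 3
= 3.0 m

3.0 m


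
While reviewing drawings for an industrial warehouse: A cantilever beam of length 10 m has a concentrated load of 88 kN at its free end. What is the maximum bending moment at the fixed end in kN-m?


For a cantilever with a point load at the free end:
M_max = P * L = 88 * 10 = 880 kN-m

880 kN-m


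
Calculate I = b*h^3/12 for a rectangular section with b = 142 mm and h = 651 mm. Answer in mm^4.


I = b * h^3 / 12
= 142 * 651^3 / 12
= 142 * 275894451 / 12
= 3264751003.5 mm^4

3264751003.5 mm^4


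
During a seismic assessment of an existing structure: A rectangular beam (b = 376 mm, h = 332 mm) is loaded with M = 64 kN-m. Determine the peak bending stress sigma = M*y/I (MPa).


I = b * h^3 / 12 = 376 * 332^3 / 12 = 1146623530.67 mm^4
y = h / 2 = 332 / 2 = 166.0 mm
M = 64 kN-m = 64000000.0 N-mm
sigma = M * y / I = 64000000.0 * 166.0 / 1146623530.67
= 9.27 MPa

9.27 MPa


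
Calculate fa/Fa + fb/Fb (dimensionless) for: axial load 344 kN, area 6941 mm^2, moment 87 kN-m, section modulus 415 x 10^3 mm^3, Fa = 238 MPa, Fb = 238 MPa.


f_a = P / A = 344000.0 / 6941 = 49.5606 MPa
f_b = M / S = 87000000.0 / 415000.0 = 209.6386 MPa
Ratio = f_a / Fa + f_b / Fb
= 49.5606 / 238 + 209.6386 / 238
= 1.0891 (dimensionless)

1.0891 (dimensionless)


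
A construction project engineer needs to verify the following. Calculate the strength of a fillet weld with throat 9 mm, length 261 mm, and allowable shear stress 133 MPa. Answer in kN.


Strength = throat * length * allowable stress
= 9 * 261 * 133 N
= 312417 N
= 312.42 kN

312.42 kN


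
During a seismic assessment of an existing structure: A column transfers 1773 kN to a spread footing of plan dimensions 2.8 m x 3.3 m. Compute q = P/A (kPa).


A = 2.8 * 3.3 = 9.24 m^2
q = P / A = 1773 / 9.24
= 191.8831 kPa

191.8831 kPa


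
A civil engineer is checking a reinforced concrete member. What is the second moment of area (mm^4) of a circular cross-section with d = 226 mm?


r = d / 2 = 226 / 2 = 113.0 mm
I = pi * r^4 / 4 = pi * 113.0^4 / 4
= 128057097.88 mm^4

128057097.88 mm^4


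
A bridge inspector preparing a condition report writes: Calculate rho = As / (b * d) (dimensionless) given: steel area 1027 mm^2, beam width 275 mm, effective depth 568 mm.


rho = As / (b * d)
= 1027 / (275 * 568)
= 1027 / 156200
= 0.006575 (dimensionless)

0.006575 (dimensionless)


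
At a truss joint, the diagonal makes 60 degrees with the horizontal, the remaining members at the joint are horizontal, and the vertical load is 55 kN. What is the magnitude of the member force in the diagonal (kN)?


At the joint, only the diagonal has a vertical component, so vertical equilibrium gives:
F * sin(60) = 55
F = 55 / sin(60)
= 55 / 0.866025
= 63.51 kN

63.51 kN


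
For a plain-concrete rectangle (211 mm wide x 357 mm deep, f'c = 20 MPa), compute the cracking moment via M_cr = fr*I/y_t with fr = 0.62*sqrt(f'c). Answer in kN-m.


fr = 0.62 * sqrt(20) = 0.62 * 4.4721 = 2.7727 MPa
I = 211 * 357^3 / 12 = 800029235.25 mm^4
y_t = 178.5 mm
M_cr = fr * I / y_t = 2.7727 * 800029235.25 / 178.5 N-mm
= 12.4272 kN-m

12.4272 kN-m


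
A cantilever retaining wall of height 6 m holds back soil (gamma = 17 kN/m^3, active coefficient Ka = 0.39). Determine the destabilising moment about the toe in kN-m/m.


Pa = 0.5 * Ka * gamma * H^2
= 0.5 * 0.39 * 17 * 6^2
= 119.34 kN/m
Arm = H / 3 = 6 / 3 = 2.0 m
Mo = Pa * arm = Pa * H / 3 = 119.34 * 6 / 3 = 238.68 kN-m/m

238.68 kN-m/m


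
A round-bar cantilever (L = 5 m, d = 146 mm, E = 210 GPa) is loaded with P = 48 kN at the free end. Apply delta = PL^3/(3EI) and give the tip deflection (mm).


I = pi * d^4 / 64 = pi * 146^4 / 64 = 22303926.33 mm^4
L = 5000.0 mm, P = 48000.0 N, E = 210000.0 MPa
delta = P * L^3 / (3 * E * I)
= 48000.0 * 5000.0^3 / (3 * 210000.0 * 22303926.33)
= 427.0015 mm

427.0015 mm


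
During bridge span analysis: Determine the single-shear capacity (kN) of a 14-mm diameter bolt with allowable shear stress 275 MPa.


A = pi * d^2 / 4 = pi * 14^2 / 4 = 153.938 mm^2
V = f_v * A / 1000 = 275 * 153.938 / 1000
= 42.333 kN

42.333 kN


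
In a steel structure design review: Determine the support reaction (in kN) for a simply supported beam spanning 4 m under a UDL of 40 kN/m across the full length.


Total load = w * L = 40 * 4 = 160 kN
By symmetry, each reaction R = total / 2 = 160 / 2 = 80.0 kN

80.0 kN


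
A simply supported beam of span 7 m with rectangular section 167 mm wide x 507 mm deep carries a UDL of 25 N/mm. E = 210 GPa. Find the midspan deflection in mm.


I = 167 * 507^3 / 12 = 1813673481.75 mm^4
L = 7000.0 mm, w = 25 N/mm, E = 210000.0 MPa
delta = 5 * w * L^4 / (384 * E * I)
= 5 * 25 * 7000.0^4 / (384 * 210000.0 * 1813673481.75)
= 2.0521 mm

2.0521 mm


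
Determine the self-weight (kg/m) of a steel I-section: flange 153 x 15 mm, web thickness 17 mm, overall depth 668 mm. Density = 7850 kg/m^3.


A_flanges = 2 * 153 * 15 = 4590 mm^2
A_web = (668 - 2 * 15) * 17 = 10846 mm^2
A_total = 4590 + 10846 = 15436 mm^2 = 0.015436 m^2
Weight = rho * A = 7850 * 0.015436 = 121.1726 kg/m

121.1726 kg/m


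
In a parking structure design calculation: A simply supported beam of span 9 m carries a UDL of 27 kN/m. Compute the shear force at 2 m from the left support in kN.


R_A = w * L / 2 = 27 * 9 / 2 = 121.5 kN
V(x) = R_A - w * x = 121.5 - 27 * 2
= 67.5 kN

67.5 kN


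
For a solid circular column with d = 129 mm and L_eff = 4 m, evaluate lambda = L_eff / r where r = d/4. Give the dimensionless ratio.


Radius of gyration r = d / 4 = 129 / 4 = 32.25 mm
L_eff = 4000.0 mm
Slenderness ratio = L / r = 4000.0 / 32.25 = 124.03 (dimensionless)

124.03 (dimensionless)


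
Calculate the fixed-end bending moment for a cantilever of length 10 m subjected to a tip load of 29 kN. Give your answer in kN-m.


For a cantilever with a point load at the free end:
M_max = P * L = 29 * 10 = 290 kN-m

290 kN-m


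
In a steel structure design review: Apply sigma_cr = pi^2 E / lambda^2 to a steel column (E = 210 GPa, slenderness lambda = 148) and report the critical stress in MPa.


sigma_cr = pi^2 * E / lambda^2
= 9.8696 * 210000.0 / 148^2
= 9.8696 * 210000.0 / 21904
= 94.6228 MPa

94.6228 MPa


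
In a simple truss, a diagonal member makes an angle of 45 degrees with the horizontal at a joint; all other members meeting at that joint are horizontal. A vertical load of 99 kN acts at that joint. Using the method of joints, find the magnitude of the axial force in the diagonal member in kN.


At the joint, only the diagonal has a vertical component, so vertical equilibrium gives:
F * sin(45) = 99
F = 99 / sin(45)
= 99 / 0.707107
= 140.01 kN

140.01 kN


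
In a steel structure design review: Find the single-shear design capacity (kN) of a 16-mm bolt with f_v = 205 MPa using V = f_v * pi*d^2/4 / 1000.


A = pi * d^2 / 4 = pi * 16^2 / 4 = 201.0619 mm^2
V = f_v * A / 1000 = 205 * 201.0619 / 1000
= 41.2177 kN

41.2177 kN


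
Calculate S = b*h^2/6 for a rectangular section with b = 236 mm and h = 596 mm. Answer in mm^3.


S = b * h^2 / 6
= 236 * 596^2 / 6
= 236 * 355216 / 6
= 13971829.33 mm^3

13971829.33 mm^3


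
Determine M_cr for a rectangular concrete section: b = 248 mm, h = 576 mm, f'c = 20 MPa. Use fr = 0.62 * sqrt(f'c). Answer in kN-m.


fr = 0.62 * sqrt(20) = 0.62 * 4.4721 = 2.7727 MPa
I = 248 * 576^3 / 12 = 3949461504.0 mm^4
y_t = 288.0 mm
M_cr = fr * I / y_t = 2.7727 * 3949461504.0 / 288.0 N-mm
= 38.0235 kN-m

38.0235 kN-m


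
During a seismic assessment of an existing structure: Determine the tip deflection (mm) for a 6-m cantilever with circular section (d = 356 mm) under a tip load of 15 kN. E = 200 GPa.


I = pi * d^4 / 64 = pi * 356^4 / 64 = 788442253.58 mm^4
L = 6000.0 mm, P = 15000.0 N, E = 200000.0 MPa
delta = P * L^3 / (3 * E * I)
= 15000.0 * 6000.0^3 / (3 * 200000.0 * 788442253.58)
= 6.8489 mm

6.8489 mm


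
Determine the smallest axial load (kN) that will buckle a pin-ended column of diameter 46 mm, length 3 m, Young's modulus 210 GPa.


I = pi * d^4 / 64 = 219786.61 mm^4
L = 3000.0 mm
P_cr = pi^2 * E * I / L^2
= 9.8696 * 210000.0 * 219786.61 / 3000.0^2
= 50614.83 N = 50.6148 kN

50.6148 kN


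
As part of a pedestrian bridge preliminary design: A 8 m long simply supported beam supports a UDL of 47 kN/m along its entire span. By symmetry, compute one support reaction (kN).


Total load = w * L = 47 * 8 = 376 kN
By symmetry, each reaction R = total / 2 = 376 / 2 = 188.0 kN

188.0 kN


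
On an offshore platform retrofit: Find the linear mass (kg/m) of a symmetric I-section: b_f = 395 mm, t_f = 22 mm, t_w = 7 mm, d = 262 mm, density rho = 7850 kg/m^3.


A_flanges = 2 * 395 * 22 = 17380 mm^2
A_web = (262 - 2 * 22) * 7 = 1526 mm^2
A_total = 17380 + 1526 = 18906 mm^2 = 0.018906 m^2
Weight = rho * A = 7850 * 0.018906 = 148.4121 kg/m

148.4121 kg/m


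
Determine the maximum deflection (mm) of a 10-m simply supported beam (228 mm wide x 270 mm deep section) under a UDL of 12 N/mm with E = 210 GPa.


I = 228 * 270^3 / 12 = 373977000.0 mm^4
L = 10000.0 mm, w = 12 N/mm, E = 210000.0 MPa
delta = 5 * w * L^4 / (384 * E * I)
= 5 * 12 * 10000.0^4 / (384 * 210000.0 * 373977000.0)
= 19.8955 mm

19.8955 mm


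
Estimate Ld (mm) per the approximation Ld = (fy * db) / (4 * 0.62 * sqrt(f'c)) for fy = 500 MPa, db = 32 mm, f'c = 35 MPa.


Ld = (fy * db) / (4 * 0.62 * sqrt(f'c))
= (500 * 32) / (4 * 0.62 * sqrt(35))
= 16000 / 14.6719
= 1090.52 mm

1090.52 mm


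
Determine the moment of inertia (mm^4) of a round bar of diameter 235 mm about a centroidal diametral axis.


r = d / 2 = 235 / 2 = 117.5 mm
I = pi * r^4 / 4 = pi * 117.5^4 / 4
= 149706738.1 mm^4

149706738.1 mm^4


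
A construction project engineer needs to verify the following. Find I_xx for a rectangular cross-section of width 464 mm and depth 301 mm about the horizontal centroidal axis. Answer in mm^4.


I = b * h^3 / 12
= 464 * 301^3 / 12
= 464 * 27270901 / 12
= 1054474838.67 mm^4

1054474838.67 mm^4


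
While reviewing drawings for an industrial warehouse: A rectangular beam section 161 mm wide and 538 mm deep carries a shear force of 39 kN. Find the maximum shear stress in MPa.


A = b * h = 161 * 538 = 86618 mm^2
V = 39 kN = 39000.0 N
tau_max = 1.5 * V / A = 1.5 * 39000.0 / 86618
= 0.6754 MPa

0.6754 MPa


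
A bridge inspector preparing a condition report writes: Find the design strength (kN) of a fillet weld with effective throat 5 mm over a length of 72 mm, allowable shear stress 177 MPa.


Strength = throat * length * allowable stress
= 5 * 72 * 177 N
= 63720 N
= 63.72 kN

63.72 kN


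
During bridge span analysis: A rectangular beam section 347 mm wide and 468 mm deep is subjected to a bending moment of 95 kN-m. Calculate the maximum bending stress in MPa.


I = b * h^3 / 12 = 347 * 468^3 / 12 = 2964051792.0 mm^4
y = h / 2 = 468 / 2 = 234.0 mm
M = 95 kN-m = 95000000.0 N-mm
sigma = M * y / I = 95000000.0 * 234.0 / 2964051792.0
= 7.5 MPa

7.5 MPa


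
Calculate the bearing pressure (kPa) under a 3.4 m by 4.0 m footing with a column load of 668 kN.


A = 3.4 * 4.0 = 13.6 m^2
q = P / A = 668 / 13.6
= 49.1176 kPa

49.1176 kPa


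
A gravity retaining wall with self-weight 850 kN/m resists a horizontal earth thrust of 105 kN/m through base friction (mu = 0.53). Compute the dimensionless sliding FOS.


Resisting force = mu * W = 0.53 * 850 = 450.5 kN/m
FOS = Resisting / Driving = 450.5 / 105
= 4.2905 (dimensionless)

4.2905 (dimensionless)


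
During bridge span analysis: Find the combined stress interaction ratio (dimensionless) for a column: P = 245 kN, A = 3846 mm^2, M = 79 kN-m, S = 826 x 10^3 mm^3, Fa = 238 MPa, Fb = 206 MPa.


f_a = P / A = 245000.0 / 3846 = 63.7025 MPa
f_b = M / S = 79000000.0 / 826000.0 = 95.6416 MPa
Ratio = f_a / Fa + f_b / Fb
= 63.7025 / 238 + 95.6416 / 206
= 0.7319 (dimensionless)

0.7319 (dimensionless)


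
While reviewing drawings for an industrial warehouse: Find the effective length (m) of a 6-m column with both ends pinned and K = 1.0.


L_eff = K * L
= 1.0 * 6
= 6.0 m

6.0 m


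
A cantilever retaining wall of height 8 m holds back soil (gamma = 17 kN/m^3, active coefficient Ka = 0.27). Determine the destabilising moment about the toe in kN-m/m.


Pa = 0.5 * Ka * gamma * H^2
= 0.5 * 0.27 * 17 * 8^2
= 146.88 kN/m
Arm = H / 3 = 8 / 3 = 2.6667 m
Mo = Pa * arm = Pa * H / 3 = 146.88 * 8 / 3 = 391.68 kN-m/m

391.68 kN-m/m


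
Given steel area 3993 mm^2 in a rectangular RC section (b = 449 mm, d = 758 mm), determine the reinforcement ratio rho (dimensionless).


rho = As / (b * d)
= 3993 / (449 * 758)
= 3993 / 340342
= 0.011732 (dimensionless)

0.011732 (dimensionless)


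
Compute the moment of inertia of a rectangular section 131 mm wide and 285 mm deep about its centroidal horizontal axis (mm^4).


I = b * h^3 / 12
= 131 * 285^3 / 12
= 131 * 23149125 / 12
= 252711281.25 mm^4

252711281.25 mm^4


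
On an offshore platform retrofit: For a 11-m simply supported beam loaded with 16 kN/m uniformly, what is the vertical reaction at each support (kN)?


Total load = w * L = 16 * 11 = 176 kN
By symmetry, each reaction R = total / 2 = 176 / 2 = 88.0 kN

88.0 kN


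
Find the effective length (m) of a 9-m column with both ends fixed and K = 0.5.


L_eff = K * L
= 0.5 * 9
= 4.5 m

4.5 m


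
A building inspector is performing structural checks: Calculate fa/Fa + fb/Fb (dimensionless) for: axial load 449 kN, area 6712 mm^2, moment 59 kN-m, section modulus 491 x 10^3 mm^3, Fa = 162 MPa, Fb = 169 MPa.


f_a = P / A = 449000.0 / 6712 = 66.8951 MPa
f_b = M / S = 59000000.0 / 491000.0 = 120.1629 MPa
Ratio = f_a / Fa + f_b / Fb
= 66.8951 / 162 + 120.1629 / 169
= 1.124 (dimensionless)

1.124 (dimensionless)


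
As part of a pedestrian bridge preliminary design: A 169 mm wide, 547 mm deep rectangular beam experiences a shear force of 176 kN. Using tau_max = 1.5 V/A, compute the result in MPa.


A = b * h = 169 * 547 = 92443 mm^2
V = 176 kN = 176000.0 N
tau_max = 1.5 * V / A = 1.5 * 176000.0 / 92443
= 2.8558 MPa

2.8558 MPa


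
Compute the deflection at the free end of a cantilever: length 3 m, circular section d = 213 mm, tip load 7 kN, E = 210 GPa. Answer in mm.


I = pi * d^4 / 64 = pi * 213^4 / 64 = 101038830.91 mm^4
L = 3000.0 mm, P = 7000.0 N, E = 210000.0 MPa
delta = P * L^3 / (3 * E * I)
= 7000.0 * 3000.0^3 / (3 * 210000.0 * 101038830.91)
= 2.9692 mm

2.9692 mm


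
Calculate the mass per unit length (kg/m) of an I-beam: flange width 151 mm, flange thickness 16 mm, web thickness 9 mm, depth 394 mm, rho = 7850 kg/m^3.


A_flanges = 2 * 151 * 16 = 4832 mm^2
A_web = (394 - 2 * 16) * 9 = 3258 mm^2
A_total = 4832 + 3258 = 8090 mm^2 = 0.008090 m^2
Weight = rho * A = 7850 * 0.008090 = 63.5065 kg/m

63.5065 kg/m


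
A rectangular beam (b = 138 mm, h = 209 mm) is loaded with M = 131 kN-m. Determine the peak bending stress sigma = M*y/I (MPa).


I = b * h^3 / 12 = 138 * 209^3 / 12 = 104987283.5 mm^4
y = h / 2 = 209 / 2 = 104.5 mm
M = 131 kN-m = 131000000.0 N-mm
sigma = M * y / I = 131000000.0 * 104.5 / 104987283.5
= 130.39 MPa

130.39 MPa


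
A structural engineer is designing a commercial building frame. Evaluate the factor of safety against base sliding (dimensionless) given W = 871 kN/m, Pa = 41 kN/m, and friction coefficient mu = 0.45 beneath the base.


Resisting force = mu * W = 0.45 * 871 = 391.95 kN/m
FOS = Resisting / Driving = 391.95 / 41
= 9.5598 (dimensionless)

9.5598 (dimensionless)


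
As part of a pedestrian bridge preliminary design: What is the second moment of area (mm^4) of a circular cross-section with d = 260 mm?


r = d / 2 = 260 / 2 = 130.0 mm
I = pi * r^4 / 4 = pi * 130.0^4 / 4
= 224317569.45 mm^4

224317569.45 mm^4


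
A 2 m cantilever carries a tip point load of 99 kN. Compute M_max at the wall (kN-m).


For a cantilever with a point load at the free end:
M_max = P * L = 99 * 2 = 198 kN-m

198 kN-m


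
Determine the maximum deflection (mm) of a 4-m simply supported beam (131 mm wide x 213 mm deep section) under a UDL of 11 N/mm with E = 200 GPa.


I = 131 * 213^3 / 12 = 105494267.25 mm^4
L = 4000.0 mm, w = 11 N/mm, E = 200000.0 MPa
delta = 5 * w * L^4 / (384 * E * I)
= 5 * 11 * 4000.0^4 / (384 * 200000.0 * 105494267.25)
= 1.7379 mm

1.7379 mm


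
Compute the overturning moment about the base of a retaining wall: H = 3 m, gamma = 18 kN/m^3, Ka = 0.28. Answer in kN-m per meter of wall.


Pa = 0.5 * Ka * gamma * H^2
= 0.5 * 0.28 * 18 * 3^2
= 22.68 kN/m
Arm = H / 3 = 3 / 3 = 1.0 m
Mo = Pa * arm = Pa * H / 3 = 22.68 * 3 / 3 = 22.68 kN-m/m

22.68 kN-m/m


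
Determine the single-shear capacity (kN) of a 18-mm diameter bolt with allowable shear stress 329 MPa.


A = pi * d^2 / 4 = pi * 18^2 / 4 = 254.469 mm^2
V = f_v * A / 1000 = 329 * 254.469 / 1000
= 83.7203 kN

83.7203 kN


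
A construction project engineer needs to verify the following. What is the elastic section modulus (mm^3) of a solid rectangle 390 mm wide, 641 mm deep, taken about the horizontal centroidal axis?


S = b * h^2 / 6
= 390 * 641^2 / 6
= 390 * 410881 / 6
= 26707265.0 mm^3

26707265.0 mm^3


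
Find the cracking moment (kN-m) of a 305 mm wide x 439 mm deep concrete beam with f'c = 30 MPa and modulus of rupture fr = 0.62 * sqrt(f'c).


fr = 0.62 * sqrt(30) = 0.62 * 5.4772 = 3.3959 MPa
I = 305 * 439^3 / 12 = 2150364857.92 mm^4
y_t = 219.5 mm
M_cr = fr * I / y_t = 3.3959 * 2150364857.92 / 219.5 N-mm
= 33.2682 kN-m

33.2682 kN-m


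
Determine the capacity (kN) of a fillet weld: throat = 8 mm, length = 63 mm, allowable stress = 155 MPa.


Strength = throat * length * allowable stress
= 8 * 63 * 155 N
= 78120 N
= 78.12 kN

78.12 kN


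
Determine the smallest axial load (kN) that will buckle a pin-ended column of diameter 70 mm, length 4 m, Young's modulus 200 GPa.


I = pi * d^4 / 64 = 1178588.12 mm^4
L = 4000.0 mm
P_cr = pi^2 * E * I / L^2
= 9.8696 * 200000.0 * 1178588.12 / 4000.0^2
= 145402.48 N = 145.4025 kN

145.4025 kN


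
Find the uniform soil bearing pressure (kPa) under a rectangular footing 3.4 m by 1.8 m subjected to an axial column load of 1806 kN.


A = 3.4 * 1.8 = 6.12 m^2
q = P / A = 1806 / 6.12
= 295.098 kPa

295.098 kPa


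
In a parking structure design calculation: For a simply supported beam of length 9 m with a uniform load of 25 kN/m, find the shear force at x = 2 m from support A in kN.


R_A = w * L / 2 = 25 * 9 / 2 = 112.5 kN
V(x) = R_A - w * x = 112.5 - 25 * 2
= 62.5 kN

62.5 kN


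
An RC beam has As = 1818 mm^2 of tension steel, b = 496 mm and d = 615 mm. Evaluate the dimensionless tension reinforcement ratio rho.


rho = As / (b * d)
= 1818 / (496 * 615)
= 1818 / 305040
= 0.00596 (dimensionless)

0.00596 (dimensionless)


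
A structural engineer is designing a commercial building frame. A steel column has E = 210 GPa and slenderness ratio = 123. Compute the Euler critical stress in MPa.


sigma_cr = pi^2 * E / lambda^2
= 9.8696 * 210000.0 / 123^2
= 9.8696 * 210000.0 / 15129
= 136.9963 MPa

136.9963 MPa


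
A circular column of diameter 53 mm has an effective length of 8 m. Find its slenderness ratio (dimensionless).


Radius of gyration r = d / 4 = 53 / 4 = 13.25 mm
L_eff = 8000.0 mm
Slenderness ratio = L / r = 8000.0 / 13.25 = 603.77 (dimensionless)

603.77 (dimensionless)


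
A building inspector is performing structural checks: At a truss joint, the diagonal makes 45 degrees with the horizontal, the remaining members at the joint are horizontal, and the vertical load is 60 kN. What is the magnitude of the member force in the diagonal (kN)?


At the joint, only the diagonal has a vertical component, so vertical equilibrium gives:
F * sin(45) = 60
F = 60 / sin(45)
= 60 / 0.707107
= 84.85 kN

84.85 kN


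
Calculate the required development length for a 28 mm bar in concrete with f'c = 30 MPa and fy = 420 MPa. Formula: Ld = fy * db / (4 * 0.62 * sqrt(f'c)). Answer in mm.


Ld = (fy * db) / (4 * 0.62 * sqrt(f'c))
= (420 * 28) / (4 * 0.62 * sqrt(30))
= 11760 / 13.5835
= 865.76 mm

865.76 mm


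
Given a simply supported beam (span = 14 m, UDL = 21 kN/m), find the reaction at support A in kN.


Total load = w * L = 21 * 14 = 294 kN
By symmetry, each reaction R = total / 2 = 294 / 2 = 147.0 kN

147.0 kN


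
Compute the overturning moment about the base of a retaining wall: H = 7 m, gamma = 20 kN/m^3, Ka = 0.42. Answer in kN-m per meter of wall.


Pa = 0.5 * Ka * gamma * H^2
= 0.5 * 0.42 * 20 * 7^2
= 205.8 kN/m
Arm = H / 3 = 7 / 3 = 2.3333 m
Mo = Pa * arm = Pa * H / 3 = 205.8 * 7 / 3 = 480.2 kN-m/m

480.2 kN-m/m


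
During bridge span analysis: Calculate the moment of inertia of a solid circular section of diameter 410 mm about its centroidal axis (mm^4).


r = d / 2 = 410 / 2 = 205.0 mm
I = pi * r^4 / 4 = pi * 205.0^4 / 4
= 1387092187.25 mm^4

1387092187.25 mm^4


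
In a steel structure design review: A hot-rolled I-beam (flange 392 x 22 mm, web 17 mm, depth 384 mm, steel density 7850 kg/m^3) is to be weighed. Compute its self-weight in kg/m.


A_flanges = 2 * 392 * 22 = 17248 mm^2
A_web = (384 - 2 * 22) * 17 = 5780 mm^2
A_total = 17248 + 5780 = 23028 mm^2 = 0.023028 m^2
Weight = rho * A = 7850 * 0.023028 = 180.7698 kg/m

180.7698 kg/m


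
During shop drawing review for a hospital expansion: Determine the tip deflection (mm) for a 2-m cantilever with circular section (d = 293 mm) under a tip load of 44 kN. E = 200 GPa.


I = pi * d^4 / 64 = pi * 293^4 / 64 = 361776522.7 mm^4
L = 2000.0 mm, P = 44000.0 N, E = 200000.0 MPa
delta = P * L^3 / (3 * E * I)
= 44000.0 * 2000.0^3 / (3 * 200000.0 * 361776522.7)
= 1.6216 mm

1.6216 mm


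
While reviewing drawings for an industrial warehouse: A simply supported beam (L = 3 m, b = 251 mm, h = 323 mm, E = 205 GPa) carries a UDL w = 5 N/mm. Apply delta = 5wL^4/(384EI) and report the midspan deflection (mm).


I = 251 * 323^3 / 12 = 704855418.08 mm^4
L = 3000.0 mm, w = 5 N/mm, E = 205000.0 MPa
delta = 5 * w * L^4 / (384 * E * I)
= 5 * 5 * 3000.0^4 / (384 * 205000.0 * 704855418.08)
= 0.0365 mm

0.0365 mm


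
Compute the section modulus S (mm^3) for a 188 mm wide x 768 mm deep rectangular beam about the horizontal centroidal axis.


S = b * h^2 / 6
= 188 * 768^2 / 6
= 188 * 589824 / 6
= 18481152.0 mm^3

18481152.0 mm^3


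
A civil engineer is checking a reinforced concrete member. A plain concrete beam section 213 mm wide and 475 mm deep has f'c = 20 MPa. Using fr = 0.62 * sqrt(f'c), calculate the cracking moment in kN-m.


fr = 0.62 * sqrt(20) = 0.62 * 4.4721 = 2.7727 MPa
I = 213 * 475^3 / 12 = 1902300781.25 mm^4
y_t = 237.5 mm
M_cr = fr * I / y_t = 2.7727 * 1902300781.25 / 237.5 N-mm
= 22.2087 kN-m

22.2087 kN-m


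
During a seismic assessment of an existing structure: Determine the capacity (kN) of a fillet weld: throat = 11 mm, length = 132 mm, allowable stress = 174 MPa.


Strength = throat * length * allowable stress
= 11 * 132 * 174 N
= 252648 N
= 252.65 kN

252.65 kN


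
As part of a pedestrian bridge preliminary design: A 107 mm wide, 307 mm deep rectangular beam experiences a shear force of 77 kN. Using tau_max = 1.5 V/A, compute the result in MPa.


A = b * h = 107 * 307 = 32849 mm^2
V = 77 kN = 77000.0 N
tau_max = 1.5 * V / A = 1.5 * 77000.0 / 32849
= 3.5161 MPa

3.5161 MPa


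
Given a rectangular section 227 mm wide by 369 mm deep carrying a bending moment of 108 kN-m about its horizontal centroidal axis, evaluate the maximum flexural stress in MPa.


I = b * h^3 / 12 = 227 * 369^3 / 12 = 950437820.25 mm^4
y = h / 2 = 369 / 2 = 184.5 mm
M = 108 kN-m = 108000000.0 N-mm
sigma = M * y / I = 108000000.0 * 184.5 / 950437820.25
= 20.97 MPa

20.97 MPa


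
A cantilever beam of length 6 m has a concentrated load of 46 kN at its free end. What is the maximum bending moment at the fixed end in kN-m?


For a cantilever with a point load at the free end:
M_max = P * L = 46 * 6 = 276 kN-m

276 kN-m


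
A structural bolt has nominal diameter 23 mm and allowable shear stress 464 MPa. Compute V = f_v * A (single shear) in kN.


A = pi * d^2 / 4 = pi * 23^2 / 4 = 415.4756 mm^2
V = f_v * A / 1000 = 464 * 415.4756 / 1000
= 192.7807 kN

192.7807 kN


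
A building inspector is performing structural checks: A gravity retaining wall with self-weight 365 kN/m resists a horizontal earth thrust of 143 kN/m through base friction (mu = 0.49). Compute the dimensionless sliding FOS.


Resisting force = mu * W = 0.49 * 365 = 178.85 kN/m
FOS = Resisting / Driving = 178.85 / 143
= 1.2507 (dimensionless)

1.2507 (dimensionless)


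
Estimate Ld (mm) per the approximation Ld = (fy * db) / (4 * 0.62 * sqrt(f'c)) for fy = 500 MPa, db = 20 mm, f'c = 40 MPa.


Ld = (fy * db) / (4 * 0.62 * sqrt(f'c))
= (500 * 20) / (4 * 0.62 * sqrt(40))
= 10000 / 15.6849
= 637.56 mm

637.56 mm


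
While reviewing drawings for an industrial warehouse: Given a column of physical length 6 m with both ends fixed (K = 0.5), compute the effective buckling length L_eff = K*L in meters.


L_eff = K * L
= 0.5 * 6
= 3.0 m

3.0 m


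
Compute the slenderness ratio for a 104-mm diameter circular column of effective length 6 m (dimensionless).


Radius of gyration r = d / 4 = 104 / 4 = 26.0 mm
L_eff = 6000.0 mm
Slenderness ratio = L / r = 6000.0 / 26.0 = 230.77 (dimensionless)

230.77 (dimensionless)


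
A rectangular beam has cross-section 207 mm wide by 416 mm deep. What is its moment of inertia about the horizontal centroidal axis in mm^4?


I = b * h^3 / 12
= 207 * 416^3 / 12
= 207 * 71991296 / 12
= 1241849856.0 mm^4

1241849856.0 mm^4


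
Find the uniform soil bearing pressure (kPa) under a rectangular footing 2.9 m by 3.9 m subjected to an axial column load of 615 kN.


A = 2.9 * 3.9 = 11.31 m^2
q = P / A = 615 / 11.31
= 54.3767 kPa

54.3767 kPa


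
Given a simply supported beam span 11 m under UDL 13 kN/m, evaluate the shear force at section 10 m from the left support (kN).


R_A = w * L / 2 = 13 * 11 / 2 = 71.5 kN
V(x) = R_A - w * x = 71.5 - 13 * 10
= -58.5 kN

-58.5 kN


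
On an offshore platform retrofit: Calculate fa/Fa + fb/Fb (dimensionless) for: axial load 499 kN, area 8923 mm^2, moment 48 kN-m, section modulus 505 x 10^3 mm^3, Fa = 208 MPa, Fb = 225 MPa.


f_a = P / A = 499000.0 / 8923 = 55.9229 MPa
f_b = M / S = 48000000.0 / 505000.0 = 95.0495 MPa
Ratio = f_a / Fa + f_b / Fb
= 55.9229 / 208 + 95.0495 / 225
= 0.6913 (dimensionless)

0.6913 (dimensionless)


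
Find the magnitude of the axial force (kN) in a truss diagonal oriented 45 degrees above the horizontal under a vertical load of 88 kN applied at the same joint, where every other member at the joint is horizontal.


At the joint, only the diagonal has a vertical component, so vertical equilibrium gives:
F * sin(45) = 88
F = 88 / sin(45)
= 88 / 0.707107
= 124.45 kN

124.45 kN


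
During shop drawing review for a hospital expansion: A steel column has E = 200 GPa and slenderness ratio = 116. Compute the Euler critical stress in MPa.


sigma_cr = pi^2 * E / lambda^2
= 9.8696 * 200000.0 / 116^2
= 9.8696 * 200000.0 / 13456
= 146.6945 MPa

146.6945 MPa


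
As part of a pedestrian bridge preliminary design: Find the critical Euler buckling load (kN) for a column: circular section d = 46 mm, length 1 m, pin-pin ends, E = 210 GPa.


I = pi * d^4 / 64 = 219786.61 mm^4
L = 1000.0 mm
P_cr = pi^2 * E * I / L^2
= 9.8696 * 210000.0 * 219786.61 / 1000.0^2
= 455533.44 N = 455.5334 kN

455.5334 kN


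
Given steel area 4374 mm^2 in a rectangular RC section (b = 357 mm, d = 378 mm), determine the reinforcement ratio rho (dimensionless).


rho = As / (b * d)
= 4374 / (357 * 378)
= 4374 / 134946
= 0.032413 (dimensionless)

0.032413 (dimensionless)


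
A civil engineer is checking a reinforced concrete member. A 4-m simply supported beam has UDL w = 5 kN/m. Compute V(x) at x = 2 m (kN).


R_A = w * L / 2 = 5 * 4 / 2 = 10.0 kN
V(x) = R_A - w * x = 10.0 - 5 * 2
= 0.0 kN

0.0 kN


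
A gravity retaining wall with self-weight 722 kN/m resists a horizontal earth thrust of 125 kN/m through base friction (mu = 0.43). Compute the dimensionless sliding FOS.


Resisting force = mu * W = 0.43 * 722 = 310.46 kN/m
FOS = Resisting / Driving = 310.46 / 125
= 2.4837 (dimensionless)

2.4837 (dimensionless)


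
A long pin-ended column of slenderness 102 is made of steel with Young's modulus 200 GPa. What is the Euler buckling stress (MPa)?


sigma_cr = pi^2 * E / lambda^2
= 9.8696 * 200000.0 / 102^2
= 9.8696 * 200000.0 / 10404
= 189.7271 MPa

189.7271 MPa


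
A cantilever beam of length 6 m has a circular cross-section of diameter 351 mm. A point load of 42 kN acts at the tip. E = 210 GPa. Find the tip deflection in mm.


I = pi * d^4 / 64 = pi * 351^4 / 64 = 745072208.91 mm^4
L = 6000.0 mm, P = 42000.0 N, E = 210000.0 MPa
delta = P * L^3 / (3 * E * I)
= 42000.0 * 6000.0^3 / (3 * 210000.0 * 745072208.91)
= 19.327 mm

19.327 mm


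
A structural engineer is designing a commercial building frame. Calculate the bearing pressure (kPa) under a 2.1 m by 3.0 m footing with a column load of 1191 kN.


A = 2.1 * 3.0 = 6.3 m^2
q = P / A = 1191 / 6.3
= 189.0476 kPa

189.0476 kPa


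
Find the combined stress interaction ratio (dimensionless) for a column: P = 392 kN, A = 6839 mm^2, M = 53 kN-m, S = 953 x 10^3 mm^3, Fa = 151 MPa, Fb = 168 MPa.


f_a = P / A = 392000.0 / 6839 = 57.3183 MPa
f_b = M / S = 53000000.0 / 953000.0 = 55.6139 MPa
Ratio = f_a / Fa + f_b / Fb
= 57.3183 / 151 + 55.6139 / 168
= 0.7106 (dimensionless)

0.7106 (dimensionless)


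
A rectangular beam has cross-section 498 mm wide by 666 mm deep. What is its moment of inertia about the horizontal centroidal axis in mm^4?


I = b * h^3 / 12
= 498 * 666^3 / 12
= 498 * 295408296 / 12
= 12259444284.0 mm^4

12259444284.0 mm^4


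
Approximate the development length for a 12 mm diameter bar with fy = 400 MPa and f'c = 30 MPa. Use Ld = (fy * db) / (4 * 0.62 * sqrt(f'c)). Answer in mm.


Ld = (fy * db) / (4 * 0.62 * sqrt(f'c))
= (400 * 12) / (4 * 0.62 * sqrt(30))
= 4800 / 13.5835
= 353.37 mm

353.37 mm


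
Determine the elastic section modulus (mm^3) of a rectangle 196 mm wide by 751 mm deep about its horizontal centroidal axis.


S = b * h^2 / 6
= 196 * 751^2 / 6
= 196 * 564001 / 6
= 18424032.67 mm^3

18424032.67 mm^3


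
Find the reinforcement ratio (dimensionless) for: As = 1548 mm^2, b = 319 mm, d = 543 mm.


rho = As / (b * d)
= 1548 / (319 * 543)
= 1548 / 173217
= 0.008937 (dimensionless)

0.008937 (dimensionless)


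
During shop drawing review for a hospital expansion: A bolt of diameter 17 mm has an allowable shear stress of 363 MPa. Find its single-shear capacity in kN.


A = pi * d^2 / 4 = pi * 17^2 / 4 = 226.9801 mm^2
V = f_v * A / 1000 = 363 * 226.9801 / 1000
= 82.3938 kN

82.3938 kN


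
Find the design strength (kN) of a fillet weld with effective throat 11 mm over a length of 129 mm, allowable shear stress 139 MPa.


Strength = throat * length * allowable stress
= 11 * 129 * 139 N
= 197241 N
= 197.24 kN

197.24 kN


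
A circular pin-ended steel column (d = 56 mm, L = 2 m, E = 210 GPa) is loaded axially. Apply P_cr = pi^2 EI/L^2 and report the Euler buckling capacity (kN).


I = pi * d^4 / 64 = 482749.69 mm^4
L = 2000.0 mm
P_cr = pi^2 * E * I / L^2
= 9.8696 * 210000.0 * 482749.69 / 2000.0^2
= 250138.8 N = 250.1388 kN

250.1388 kN


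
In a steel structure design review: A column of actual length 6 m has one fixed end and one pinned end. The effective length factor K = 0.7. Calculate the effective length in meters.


L_eff = K * L
= 0.7 * 6
= 4.2 m

4.2 m


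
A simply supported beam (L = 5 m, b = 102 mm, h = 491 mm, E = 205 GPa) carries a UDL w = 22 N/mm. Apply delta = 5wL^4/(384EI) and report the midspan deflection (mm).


I = 102 * 491^3 / 12 = 1006151553.5 mm^4
L = 5000.0 mm, w = 22 N/mm, E = 205000.0 MPa
delta = 5 * w * L^4 / (384 * E * I)
= 5 * 22 * 5000.0^4 / (384 * 205000.0 * 1006151553.5)
= 0.868 mm

0.868 mm


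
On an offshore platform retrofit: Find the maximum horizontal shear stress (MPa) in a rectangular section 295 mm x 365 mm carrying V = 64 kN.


A = b * h = 295 * 365 = 107675 mm^2
V = 64 kN = 64000.0 N
tau_max = 1.5 * V / A = 1.5 * 64000.0 / 107675
= 0.8916 MPa

0.8916 MPa


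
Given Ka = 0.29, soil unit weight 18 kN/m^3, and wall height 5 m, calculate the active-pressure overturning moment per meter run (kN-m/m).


Pa = 0.5 * Ka * gamma * H^2
= 0.5 * 0.29 * 18 * 5^2
= 65.25 kN/m
Arm = H / 3 = 5 / 3 = 1.6667 m
Mo = Pa * arm = Pa * H / 3 = 65.25 * 5 / 3 = 108.75 kN-m/m

108.75 kN-m/m


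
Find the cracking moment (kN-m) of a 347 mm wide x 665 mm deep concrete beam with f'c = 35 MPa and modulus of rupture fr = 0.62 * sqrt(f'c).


fr = 0.62 * sqrt(35) = 0.62 * 5.9161 = 3.668 MPa
I = 347 * 665^3 / 12 = 8503802489.58 mm^4
y_t = 332.5 mm
M_cr = fr * I / y_t = 3.668 * 8503802489.58 / 332.5 N-mm
= 93.8096 kN-m

93.8096 kN-m


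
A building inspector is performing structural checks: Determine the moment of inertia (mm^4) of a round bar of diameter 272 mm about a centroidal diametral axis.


r = d / 2 = 272 / 2 = 136.0 mm
I = pi * r^4 / 4 = pi * 136.0^4 / 4
= 268686295.06 mm^4

268686295.06 mm^4


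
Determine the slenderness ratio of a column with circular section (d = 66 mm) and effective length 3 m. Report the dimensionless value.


Radius of gyration r = d / 4 = 66 / 4 = 16.5 mm
L_eff = 3000.0 mm
Slenderness ratio = L / r = 3000.0 / 16.5 = 181.82 (dimensionless)

181.82 (dimensionless)


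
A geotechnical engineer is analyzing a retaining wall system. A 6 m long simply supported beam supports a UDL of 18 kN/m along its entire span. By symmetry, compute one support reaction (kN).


Total load = w * L = 18 * 6 = 108 kN
By symmetry, each reaction R = total / 2 = 108 / 2 = 54.0 kN

54.0 kN


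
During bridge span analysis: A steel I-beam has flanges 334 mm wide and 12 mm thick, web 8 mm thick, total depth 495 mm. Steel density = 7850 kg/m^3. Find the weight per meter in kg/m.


A_flanges = 2 * 334 * 12 = 8016 mm^2
A_web = (495 - 2 * 12) * 8 = 3768 mm^2
A_total = 8016 + 3768 = 11784 mm^2 = 0.011784 m^2
Weight = rho * A = 7850 * 0.011784 = 92.5044 kg/m

92.5044 kg/m


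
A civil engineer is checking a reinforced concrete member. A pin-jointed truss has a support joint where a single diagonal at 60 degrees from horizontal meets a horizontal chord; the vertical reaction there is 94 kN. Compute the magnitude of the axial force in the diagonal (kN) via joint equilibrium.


At the joint, only the diagonal has a vertical component, so vertical equilibrium gives:
F * sin(60) = 94
F = 94 / sin(60)
= 94 / 0.866025
= 108.54 kN

108.54 kN


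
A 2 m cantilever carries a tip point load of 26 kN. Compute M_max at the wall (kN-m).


For a cantilever with a point load at the free end:
M_max = P * L = 26 * 2 = 52 kN-m

52 kN-m


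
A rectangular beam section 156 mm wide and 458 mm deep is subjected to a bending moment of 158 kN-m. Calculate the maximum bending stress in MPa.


I = b * h^3 / 12 = 156 * 458^3 / 12 = 1248934856.0 mm^4
y = h / 2 = 458 / 2 = 229.0 mm
M = 158 kN-m = 158000000.0 N-mm
sigma = M * y / I = 158000000.0 * 229.0 / 1248934856.0
= 28.97 MPa

28.97 MPa


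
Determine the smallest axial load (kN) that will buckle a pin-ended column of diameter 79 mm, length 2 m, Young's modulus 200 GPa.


I = pi * d^4 / 64 = 1911957.63 mm^4
L = 2000.0 mm
P_cr = pi^2 * E * I / L^2
= 9.8696 * 200000.0 * 1911957.63 / 2000.0^2
= 943513.27 N = 943.5133 kN

943.5133 kN


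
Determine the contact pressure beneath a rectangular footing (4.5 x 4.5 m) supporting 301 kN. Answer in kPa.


A = 4.5 * 4.5 = 20.25 m^2
q = P / A = 301 / 20.25
= 14.8642 kPa

14.8642 kPa


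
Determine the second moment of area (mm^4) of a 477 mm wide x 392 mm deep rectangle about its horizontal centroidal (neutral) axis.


I = b * h^3 / 12
= 477 * 392^3 / 12
= 477 * 60236288 / 12
= 2394392448.0 mm^4

2394392448.0 mm^4


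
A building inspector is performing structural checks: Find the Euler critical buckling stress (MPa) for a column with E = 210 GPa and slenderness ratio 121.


sigma_cr = pi^2 * E / lambda^2
= 9.8696 * 210000.0 / 121^2
= 9.8696 * 210000.0 / 14641
= 141.5625 MPa

141.5625 MPa


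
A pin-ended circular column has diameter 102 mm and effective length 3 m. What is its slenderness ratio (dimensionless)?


Radius of gyration r = d / 4 = 102 / 4 = 25.5 mm
L_eff = 3000.0 mm
Slenderness ratio = L / r = 3000.0 / 25.5 = 117.65 (dimensionless)

117.65 (dimensionless)


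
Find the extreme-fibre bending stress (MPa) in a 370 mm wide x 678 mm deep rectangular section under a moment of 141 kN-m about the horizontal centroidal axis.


I = b * h^3 / 12 = 370 * 678^3 / 12 = 9609694020.0 mm^4
y = h / 2 = 678 / 2 = 339.0 mm
M = 141 kN-m = 141000000.0 N-mm
sigma = M * y / I = 141000000.0 * 339.0 / 9609694020.0
= 4.97 MPa

4.97 MPa


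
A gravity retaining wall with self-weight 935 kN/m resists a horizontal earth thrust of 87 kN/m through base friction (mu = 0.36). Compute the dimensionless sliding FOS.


Resisting force = mu * W = 0.36 * 935 = 336.6 kN/m
FOS = Resisting / Driving = 336.6 / 87
= 3.869 (dimensionless)

3.869 (dimensionless)


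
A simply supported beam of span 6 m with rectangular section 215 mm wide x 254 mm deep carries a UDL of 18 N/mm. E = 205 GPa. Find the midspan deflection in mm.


I = 215 * 254^3 / 12 = 293601563.33 mm^4
L = 6000.0 mm, w = 18 N/mm, E = 205000.0 MPa
delta = 5 * w * L^4 / (384 * E * I)
= 5 * 18 * 6000.0^4 / (384 * 205000.0 * 293601563.33)
= 5.0467 mm

5.0467 mm
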